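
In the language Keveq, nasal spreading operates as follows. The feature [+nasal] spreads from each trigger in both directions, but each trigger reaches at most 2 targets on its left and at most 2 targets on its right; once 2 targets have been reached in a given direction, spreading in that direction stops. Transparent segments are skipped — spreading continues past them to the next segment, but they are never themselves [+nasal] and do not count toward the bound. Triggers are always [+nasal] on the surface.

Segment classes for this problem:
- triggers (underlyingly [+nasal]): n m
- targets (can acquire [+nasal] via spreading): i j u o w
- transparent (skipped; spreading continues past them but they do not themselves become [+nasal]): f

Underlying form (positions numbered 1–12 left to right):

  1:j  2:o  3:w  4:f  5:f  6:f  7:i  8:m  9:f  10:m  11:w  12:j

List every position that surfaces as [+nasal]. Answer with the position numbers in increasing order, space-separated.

From /m/ at 8 rightward: 9 /f/ transparent; 10 /m/ is itself a trigger — this domain ends here.
From /m/ at 8 leftward: 7 /i/ → [+nasal]; 6 /f/ transparent; 5 /f/ transparent; 4 /f/ transparent; 3 /w/ → [+nasal]; bound reached.
From /m/ at 10 rightward: 11 /w/ → [+nasal]; 12 /j/ → [+nasal]; bound reached.
From /m/ at 10 leftward: 9 /f/ transparent; 8 /m/ is itself a trigger — this domain ends here.
Targets with no active source: positions 1 2 stay [-nasal].

3 7 8 10 11 12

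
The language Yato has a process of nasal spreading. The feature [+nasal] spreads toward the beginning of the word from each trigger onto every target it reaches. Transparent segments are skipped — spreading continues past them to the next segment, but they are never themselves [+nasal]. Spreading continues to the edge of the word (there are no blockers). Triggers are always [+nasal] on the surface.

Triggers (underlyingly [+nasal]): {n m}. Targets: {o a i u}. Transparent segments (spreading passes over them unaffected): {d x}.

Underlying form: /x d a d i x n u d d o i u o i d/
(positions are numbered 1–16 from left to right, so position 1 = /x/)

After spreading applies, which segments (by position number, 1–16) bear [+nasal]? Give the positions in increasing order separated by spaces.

3 5 7

From /n/ at 7 leftward: 6 /x/ transparent; 5 /i/ → [+nasal]; 4 /d/ transparent; 3 /a/ → [+nasal]; 2 /d/ transparent; 1 /x/ transparent; word edge.
Targets with no active source: positions 8 11 12 13 14 15 stay [-nasal].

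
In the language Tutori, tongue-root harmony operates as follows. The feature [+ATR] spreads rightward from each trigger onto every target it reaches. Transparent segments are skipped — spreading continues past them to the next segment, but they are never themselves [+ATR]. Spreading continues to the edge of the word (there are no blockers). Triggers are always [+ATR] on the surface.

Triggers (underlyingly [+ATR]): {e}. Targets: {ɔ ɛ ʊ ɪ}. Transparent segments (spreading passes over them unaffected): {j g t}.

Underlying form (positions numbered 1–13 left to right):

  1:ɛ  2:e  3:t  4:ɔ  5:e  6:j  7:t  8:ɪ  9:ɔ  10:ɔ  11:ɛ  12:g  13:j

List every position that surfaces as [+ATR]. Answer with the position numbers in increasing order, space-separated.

From /e/ at 2 rightward: 3 /t/ transparent; 4 /ɔ/ → [+ATR]; 5 /e/ is itself a trigger — this domain ends here.
From /e/ at 5 rightward: 6 /j/ transparent; 7 /t/ transparent; 8 /ɪ/ → [+ATR]; 9 /ɔ/ → [+ATR]; 10 /ɔ/ → [+ATR]; 11 /ɛ/ → [+ATR]; 12 /g/ transparent; 13 /j/ transparent; word edge.
Target with no active source: position 1 stays [-ATR].

2 4 5 8 9 10 11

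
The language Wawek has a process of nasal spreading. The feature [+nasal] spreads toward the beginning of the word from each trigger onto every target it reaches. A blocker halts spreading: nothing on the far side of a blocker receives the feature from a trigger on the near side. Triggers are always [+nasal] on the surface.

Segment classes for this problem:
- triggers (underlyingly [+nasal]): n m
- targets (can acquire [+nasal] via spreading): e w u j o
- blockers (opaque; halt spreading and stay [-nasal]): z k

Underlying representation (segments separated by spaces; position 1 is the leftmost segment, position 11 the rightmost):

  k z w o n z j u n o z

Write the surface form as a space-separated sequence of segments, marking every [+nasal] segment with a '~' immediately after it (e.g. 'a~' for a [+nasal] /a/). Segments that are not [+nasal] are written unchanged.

From /n/ at 5 leftward: 4 /o/ → [+nasal]; 3 /w/ → [+nasal]; 2 /z/ blocks.
From /n/ at 9 leftward: 8 /u/ → [+nasal]; 7 /j/ → [+nasal]; 6 /z/ blocks.
Target with no active source: position 10 stays [-nasal].
[+nasal] positions on the surface: 3 4 5 7 8 9.

k z w~ o~ n~ z j~ u~ n~ o z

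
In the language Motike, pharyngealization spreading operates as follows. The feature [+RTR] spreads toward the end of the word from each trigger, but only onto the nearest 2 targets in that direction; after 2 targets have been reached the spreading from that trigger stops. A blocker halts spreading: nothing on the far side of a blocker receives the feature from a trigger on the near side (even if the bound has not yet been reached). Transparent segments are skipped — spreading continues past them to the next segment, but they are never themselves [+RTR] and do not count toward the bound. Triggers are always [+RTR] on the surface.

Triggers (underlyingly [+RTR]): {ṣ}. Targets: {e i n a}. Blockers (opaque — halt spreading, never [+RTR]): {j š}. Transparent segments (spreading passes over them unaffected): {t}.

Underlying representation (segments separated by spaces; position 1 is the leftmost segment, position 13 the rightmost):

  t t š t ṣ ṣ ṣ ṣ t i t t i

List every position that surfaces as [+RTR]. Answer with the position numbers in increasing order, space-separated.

From /ṣ/ at 5 rightward: 6 /ṣ/ is itself a trigger — this domain ends here.
From /ṣ/ at 6 rightward: 7 /ṣ/ is itself a trigger — this domain ends here.
From /ṣ/ at 7 rightward: 8 /ṣ/ is itself a trigger — this domain ends here.
From /ṣ/ at 8 rightward: 9 /t/ transparent; 10 /i/ → [+RTR]; 11 /t/ transparent; 12 /t/ transparent; 13 /i/ → [+RTR]; bound reached.

5 6 7 8 10 13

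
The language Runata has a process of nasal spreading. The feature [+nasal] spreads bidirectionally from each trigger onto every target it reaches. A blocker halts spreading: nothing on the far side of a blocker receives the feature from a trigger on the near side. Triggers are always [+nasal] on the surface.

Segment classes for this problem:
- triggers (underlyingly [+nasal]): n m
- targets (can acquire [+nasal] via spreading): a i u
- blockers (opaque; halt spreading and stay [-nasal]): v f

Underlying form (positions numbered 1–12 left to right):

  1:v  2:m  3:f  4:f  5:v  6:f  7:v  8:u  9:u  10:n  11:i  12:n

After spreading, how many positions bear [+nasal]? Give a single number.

6

From /m/ at 2 rightward: 3 /f/ blocks.
From /m/ at 2 leftward: 1 /v/ blocks.
From /n/ at 10 rightward: 11 /i/ → [+nasal]; 12 /n/ is itself a trigger — this domain ends here.
From /n/ at 10 leftward: 9 /u/ → [+nasal]; 8 /u/ → [+nasal]; 7 /v/ blocks.
From /n/ at 12 rightward: word edge.
From /n/ at 12 leftward: 11 /i/ → [+nasal]; 10 /n/ is itself a trigger — this domain ends here.
[+nasal] positions on the surface: 2 8 9 10 11 12.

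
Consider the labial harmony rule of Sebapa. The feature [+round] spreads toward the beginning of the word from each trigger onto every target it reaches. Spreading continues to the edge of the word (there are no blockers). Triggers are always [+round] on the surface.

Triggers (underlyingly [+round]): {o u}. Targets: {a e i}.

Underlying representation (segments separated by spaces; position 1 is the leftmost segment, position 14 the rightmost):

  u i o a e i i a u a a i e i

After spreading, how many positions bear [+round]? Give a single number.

From /u/ at 1 leftward: word edge.
From /o/ at 3 leftward: 2 /i/ → [+round]; 1 /u/ is itself a trigger — this domain ends here.
From /u/ at 9 leftward: 8 /a/ → [+round]; 7 /i/ → [+round]; 6 /i/ → [+round]; 5 /e/ → [+round]; 4 /a/ → [+round]; 3 /o/ is itself a trigger — this domain ends here.
Targets with no active source: positions 10 11 12 13 14 stay [-round].
[+round] positions on the surface: 1 2 3 4 5 6 7 8 9.

9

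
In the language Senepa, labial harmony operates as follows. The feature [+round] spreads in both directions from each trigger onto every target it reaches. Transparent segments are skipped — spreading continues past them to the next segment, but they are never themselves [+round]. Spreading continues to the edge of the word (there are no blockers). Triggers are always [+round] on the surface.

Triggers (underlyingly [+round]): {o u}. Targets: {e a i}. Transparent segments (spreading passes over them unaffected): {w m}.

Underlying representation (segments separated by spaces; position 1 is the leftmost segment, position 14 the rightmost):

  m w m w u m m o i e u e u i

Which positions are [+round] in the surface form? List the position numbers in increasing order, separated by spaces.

5 8 9 10 11 12 13 14

From /u/ at 5 rightward: 6 /m/ transparent; 7 /m/ transparent; 8 /o/ is itself a trigger — this domain ends here.
From /u/ at 5 leftward: 4 /w/ transparent; 3 /m/ transparent; 2 /w/ transparent; 1 /m/ transparent; word edge.
From /o/ at 8 rightward: 9 /i/ → [+round]; 10 /e/ → [+round]; 11 /u/ is itself a trigger — this domain ends here.
From /o/ at 8 leftward: 7 /m/ transparent; 6 /m/ transparent; 5 /u/ is itself a trigger — this domain ends here.
From /u/ at 11 rightward: 12 /e/ → [+round]; 13 /u/ is itself a trigger — this domain ends here.
From /u/ at 11 leftward: 10 /e/ → [+round]; 9 /i/ → [+round]; 8 /o/ is itself a trigger — this domain ends here.
From /u/ at 13 rightward: 14 /i/ → [+round]; word edge.
From /u/ at 13 leftward: 12 /e/ → [+round]; 11 /u/ is itself a trigger — this domain ends here.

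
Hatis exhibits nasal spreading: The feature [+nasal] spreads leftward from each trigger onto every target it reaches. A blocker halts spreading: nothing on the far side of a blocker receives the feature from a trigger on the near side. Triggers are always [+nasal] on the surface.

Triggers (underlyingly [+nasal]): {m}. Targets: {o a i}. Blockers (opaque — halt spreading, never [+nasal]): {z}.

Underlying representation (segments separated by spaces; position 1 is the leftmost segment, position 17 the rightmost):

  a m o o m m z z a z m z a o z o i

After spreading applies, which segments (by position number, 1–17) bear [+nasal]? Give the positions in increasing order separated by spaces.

From /m/ at 2 leftward: 1 /a/ → [+nasal]; word edge.
From /m/ at 5 leftward: 4 /o/ → [+nasal]; 3 /o/ → [+nasal]; 2 /m/ is itself a trigger — this domain ends here.
From /m/ at 6 leftward: 5 /m/ is itself a trigger — this domain ends here.
From /m/ at 11 leftward: 10 /z/ blocks.
Targets with no active source: positions 9 13 14 16 17 stay [-nasal].

1 2 3 4 5 6 11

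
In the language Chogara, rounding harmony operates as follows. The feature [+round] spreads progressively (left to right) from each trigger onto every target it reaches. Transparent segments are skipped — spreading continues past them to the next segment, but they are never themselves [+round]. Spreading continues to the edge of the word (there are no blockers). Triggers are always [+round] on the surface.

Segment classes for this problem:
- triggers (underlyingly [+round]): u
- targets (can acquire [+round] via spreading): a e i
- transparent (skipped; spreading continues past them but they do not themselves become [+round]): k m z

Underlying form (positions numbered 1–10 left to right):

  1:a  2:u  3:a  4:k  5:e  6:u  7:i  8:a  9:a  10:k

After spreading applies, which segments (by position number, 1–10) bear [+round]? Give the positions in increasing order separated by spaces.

2 3 5 6 7 8 9

From /u/ at 2 rightward: 3 /a/ → [+round]; 4 /k/ transparent; 5 /e/ → [+round]; 6 /u/ is itself a trigger — this domain ends here.
From /u/ at 6 rightward: 7 /i/ → [+round]; 8 /a/ → [+round]; 9 /a/ → [+round]; 10 /k/ transparent; word edge.
Target with no active source: position 1 stays [-round].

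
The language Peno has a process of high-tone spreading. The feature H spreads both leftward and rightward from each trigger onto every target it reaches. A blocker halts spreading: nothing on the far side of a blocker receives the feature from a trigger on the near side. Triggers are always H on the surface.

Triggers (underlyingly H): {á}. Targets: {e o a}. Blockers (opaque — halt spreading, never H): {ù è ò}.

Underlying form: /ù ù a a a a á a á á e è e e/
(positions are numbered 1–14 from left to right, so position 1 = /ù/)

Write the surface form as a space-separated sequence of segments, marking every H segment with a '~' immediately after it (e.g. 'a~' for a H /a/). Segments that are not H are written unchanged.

ù ù a~ a~ a~ a~ á~ a~ á~ á~ e~ è e e

From /á/ at 7 rightward: 8 /a/ → H; 9 /á/ is itself a trigger — this domain ends here.
From /á/ at 7 leftward: 6 /a/ → H; 5 /a/ → H; 4 /a/ → H; 3 /a/ → H; 2 /ù/ blocks.
From /á/ at 9 rightward: 10 /á/ is itself a trigger — this domain ends here.
From /á/ at 9 leftward: 8 /a/ → H; 7 /á/ is itself a trigger — this domain ends here.
From /á/ at 10 rightward: 11 /e/ → H; 12 /è/ blocks.
From /á/ at 10 leftward: 9 /á/ is itself a trigger — this domain ends here.
Targets with no active source: positions 13 14 stay [-high tone].
H positions on the surface: 3 4 5 6 7 8 9 10 11.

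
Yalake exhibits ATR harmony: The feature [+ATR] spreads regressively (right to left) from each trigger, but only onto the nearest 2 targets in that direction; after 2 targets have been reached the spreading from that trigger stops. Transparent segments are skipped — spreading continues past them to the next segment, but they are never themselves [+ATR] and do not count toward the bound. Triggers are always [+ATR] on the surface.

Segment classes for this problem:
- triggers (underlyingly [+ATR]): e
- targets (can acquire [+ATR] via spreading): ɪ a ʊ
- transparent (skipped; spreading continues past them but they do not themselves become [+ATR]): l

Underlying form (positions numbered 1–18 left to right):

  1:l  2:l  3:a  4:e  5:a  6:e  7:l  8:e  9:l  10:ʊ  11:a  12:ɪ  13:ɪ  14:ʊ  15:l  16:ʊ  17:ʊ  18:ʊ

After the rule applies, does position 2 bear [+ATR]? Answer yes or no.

no

From /e/ at 4 leftward: 3 /a/ → [+ATR]; 2 /l/ transparent; 1 /l/ transparent; word edge.
From /e/ at 6 leftward: 5 /a/ → [+ATR]; 4 /e/ is itself a trigger — this domain ends here.
From /e/ at 8 leftward: 7 /l/ transparent; 6 /e/ is itself a trigger — this domain ends here.
Targets with no active source: positions 10 11 12 13 14 16 17 18 stay [-ATR].
[+ATR] positions on the surface: 3 4 5 6 8.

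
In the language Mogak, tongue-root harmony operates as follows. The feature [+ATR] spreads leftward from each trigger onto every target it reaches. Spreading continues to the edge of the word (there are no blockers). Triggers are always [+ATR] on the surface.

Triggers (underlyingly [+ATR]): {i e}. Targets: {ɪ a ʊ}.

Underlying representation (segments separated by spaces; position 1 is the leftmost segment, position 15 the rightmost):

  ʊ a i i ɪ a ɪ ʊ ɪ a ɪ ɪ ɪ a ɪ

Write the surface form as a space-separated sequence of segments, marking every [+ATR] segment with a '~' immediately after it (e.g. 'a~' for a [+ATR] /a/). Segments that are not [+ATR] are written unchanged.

ʊ~ a~ i~ i~ ɪ a ɪ ʊ ɪ a ɪ ɪ ɪ a ɪ

From /i/ at 3 leftward: 2 /a/ → [+ATR]; 1 /ʊ/ → [+ATR]; word edge.
From /i/ at 4 leftward: 3 /i/ is itself a trigger — this domain ends here.
Targets with no active source: positions 5 6 7 8 9 10 11 12 13 14 15 stay [-ATR].
[+ATR] positions on the surface: 1 2 3 4.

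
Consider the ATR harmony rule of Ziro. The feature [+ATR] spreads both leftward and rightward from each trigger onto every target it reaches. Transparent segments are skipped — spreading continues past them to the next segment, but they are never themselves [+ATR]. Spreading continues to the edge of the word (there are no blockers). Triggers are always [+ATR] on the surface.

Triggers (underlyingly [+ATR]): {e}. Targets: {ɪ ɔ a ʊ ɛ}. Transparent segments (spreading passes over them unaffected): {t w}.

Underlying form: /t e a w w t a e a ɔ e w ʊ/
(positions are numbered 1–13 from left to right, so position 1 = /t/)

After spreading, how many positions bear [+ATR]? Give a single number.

From /e/ at 2 rightward: 3 /a/ → [+ATR]; 4 /w/ transparent; 5 /w/ transparent; 6 /t/ transparent; 7 /a/ → [+ATR]; 8 /e/ is itself a trigger — this domain ends here.
From /e/ at 2 leftward: 1 /t/ transparent; word edge.
From /e/ at 8 rightward: 9 /a/ → [+ATR]; 10 /ɔ/ → [+ATR]; 11 /e/ is itself a trigger — this domain ends here.
From /e/ at 8 leftward: 7 /a/ → [+ATR]; 6 /t/ transparent; 5 /w/ transparent; 4 /w/ transparent; 3 /a/ → [+ATR]; 2 /e/ is itself a trigger — this domain ends here.
From /e/ at 11 rightward: 12 /w/ transparent; 13 /ʊ/ → [+ATR]; word edge.
From /e/ at 11 leftward: 10 /ɔ/ → [+ATR]; 9 /a/ → [+ATR]; 8 /e/ is itself a trigger — this domain ends here.
[+ATR] positions on the surface: 2 3 7 8 9 10 11 13.

8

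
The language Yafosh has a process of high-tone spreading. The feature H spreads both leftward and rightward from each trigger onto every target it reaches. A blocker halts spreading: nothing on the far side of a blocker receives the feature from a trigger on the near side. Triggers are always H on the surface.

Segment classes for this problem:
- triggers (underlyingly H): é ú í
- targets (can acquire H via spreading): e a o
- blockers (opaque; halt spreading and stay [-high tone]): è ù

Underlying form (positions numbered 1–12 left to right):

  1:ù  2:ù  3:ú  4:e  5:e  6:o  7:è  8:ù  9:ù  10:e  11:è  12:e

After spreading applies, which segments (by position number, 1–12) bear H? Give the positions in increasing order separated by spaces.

From /ú/ at 3 rightward: 4 /e/ → H; 5 /e/ → H; 6 /o/ → H; 7 /è/ blocks.
From /ú/ at 3 leftward: 2 /ù/ blocks.
Targets with no active source: positions 10 12 stay [-high tone].

3 4 5 6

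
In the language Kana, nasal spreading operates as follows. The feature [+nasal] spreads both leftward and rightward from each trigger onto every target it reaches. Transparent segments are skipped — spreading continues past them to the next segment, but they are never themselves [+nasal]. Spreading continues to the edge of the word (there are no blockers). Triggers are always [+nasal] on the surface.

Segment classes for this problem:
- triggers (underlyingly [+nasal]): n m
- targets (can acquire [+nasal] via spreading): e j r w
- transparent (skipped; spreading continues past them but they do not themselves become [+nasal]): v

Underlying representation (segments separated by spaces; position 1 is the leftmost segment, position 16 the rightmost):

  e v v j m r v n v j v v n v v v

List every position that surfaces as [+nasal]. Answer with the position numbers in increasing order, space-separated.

From /m/ at 5 rightward: 6 /r/ → [+nasal]; 7 /v/ transparent; 8 /n/ is itself a trigger — this domain ends here.
From /m/ at 5 leftward: 4 /j/ → [+nasal]; 3 /v/ transparent; 2 /v/ transparent; 1 /e/ → [+nasal]; word edge.
From /n/ at 8 rightward: 9 /v/ transparent; 10 /j/ → [+nasal]; 11 /v/ transparent; 12 /v/ transparent; 13 /n/ is itself a trigger — this domain ends here.
From /n/ at 8 leftward: 7 /v/ transparent; 6 /r/ → [+nasal]; 5 /m/ is itself a trigger — this domain ends here.
From /n/ at 13 rightward: 14 /v/ transparent; 15 /v/ transparent; 16 /v/ transparent; word edge.
From /n/ at 13 leftward: 12 /v/ transparent; 11 /v/ transparent; 10 /j/ → [+nasal]; 9 /v/ transparent; 8 /n/ is itself a trigger — this domain ends here.

1 4 5 6 8 10 13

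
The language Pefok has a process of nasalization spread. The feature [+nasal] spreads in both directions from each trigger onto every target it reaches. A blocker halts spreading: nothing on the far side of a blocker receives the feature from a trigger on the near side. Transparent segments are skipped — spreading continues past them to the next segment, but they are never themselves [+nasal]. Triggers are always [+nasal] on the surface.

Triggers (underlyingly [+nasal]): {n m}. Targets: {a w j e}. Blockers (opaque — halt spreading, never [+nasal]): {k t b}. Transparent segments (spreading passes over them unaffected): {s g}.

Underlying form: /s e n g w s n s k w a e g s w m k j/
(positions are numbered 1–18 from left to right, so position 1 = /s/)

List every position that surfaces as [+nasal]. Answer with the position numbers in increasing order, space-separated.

2 3 5 7 10 11 12 15 16

From /n/ at 3 rightward: 4 /g/ transparent; 5 /w/ → [+nasal]; 6 /s/ transparent; 7 /n/ is itself a trigger — this domain ends here.
From /n/ at 3 leftward: 2 /e/ → [+nasal]; 1 /s/ transparent; word edge.
From /n/ at 7 rightward: 8 /s/ transparent; 9 /k/ blocks.
From /n/ at 7 leftward: 6 /s/ transparent; 5 /w/ → [+nasal]; 4 /g/ transparent; 3 /n/ is itself a trigger — this domain ends here.
From /m/ at 16 rightward: 17 /k/ blocks.
From /m/ at 16 leftward: 15 /w/ → [+nasal]; 14 /s/ transparent; 13 /g/ transparent; 12 /e/ → [+nasal]; 11 /a/ → [+nasal]; 10 /w/ → [+nasal]; 9 /k/ blocks.
Target with no active source: position 18 stays [-nasal].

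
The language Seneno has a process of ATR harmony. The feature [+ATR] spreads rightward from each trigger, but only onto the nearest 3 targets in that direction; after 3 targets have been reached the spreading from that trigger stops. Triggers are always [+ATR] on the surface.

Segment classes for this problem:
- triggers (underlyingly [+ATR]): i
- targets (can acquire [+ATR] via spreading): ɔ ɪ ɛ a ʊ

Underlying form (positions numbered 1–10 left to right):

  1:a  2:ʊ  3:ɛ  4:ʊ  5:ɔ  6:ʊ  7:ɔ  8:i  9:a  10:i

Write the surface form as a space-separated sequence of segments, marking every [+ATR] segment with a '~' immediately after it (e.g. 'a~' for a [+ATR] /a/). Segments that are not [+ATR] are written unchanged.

From /i/ at 8 rightward: 9 /a/ → [+ATR]; 10 /i/ is itself a trigger — this domain ends here.
From /i/ at 10 rightward: word edge.
Targets with no active source: positions 1 2 3 4 5 6 7 stay [-ATR].
[+ATR] positions on the surface: 8 9 10.

a ʊ ɛ ʊ ɔ ʊ ɔ i~ a~ i~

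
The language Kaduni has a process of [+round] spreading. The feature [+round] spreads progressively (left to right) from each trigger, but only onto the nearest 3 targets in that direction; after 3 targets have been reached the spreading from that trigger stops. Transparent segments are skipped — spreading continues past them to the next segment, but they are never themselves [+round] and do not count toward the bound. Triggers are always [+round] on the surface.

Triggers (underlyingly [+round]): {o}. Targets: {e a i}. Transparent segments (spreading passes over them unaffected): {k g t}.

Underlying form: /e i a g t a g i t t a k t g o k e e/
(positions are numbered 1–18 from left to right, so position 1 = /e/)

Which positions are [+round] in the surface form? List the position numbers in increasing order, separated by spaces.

15 17 18

From /o/ at 15 rightward: 16 /k/ transparent; 17 /e/ → [+round]; 18 /e/ → [+round]; word edge.
Targets with no active source: positions 1 2 3 6 8 11 stay [-round].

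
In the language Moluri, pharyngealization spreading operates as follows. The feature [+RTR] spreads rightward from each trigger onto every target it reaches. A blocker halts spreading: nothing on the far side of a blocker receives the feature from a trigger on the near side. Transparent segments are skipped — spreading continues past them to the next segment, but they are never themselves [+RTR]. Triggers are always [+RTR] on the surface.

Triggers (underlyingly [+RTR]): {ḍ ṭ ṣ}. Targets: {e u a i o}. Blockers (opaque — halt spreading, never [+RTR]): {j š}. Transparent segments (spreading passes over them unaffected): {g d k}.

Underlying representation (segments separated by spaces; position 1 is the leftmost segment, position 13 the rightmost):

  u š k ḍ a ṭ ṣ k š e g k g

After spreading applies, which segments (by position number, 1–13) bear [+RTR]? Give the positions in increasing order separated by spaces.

From /ḍ/ at 4 rightward: 5 /a/ → [+RTR]; 6 /ṭ/ is itself a trigger — this domain ends here.
From /ṭ/ at 6 rightward: 7 /ṣ/ is itself a trigger — this domain ends here.
From /ṣ/ at 7 rightward: 8 /k/ transparent; 9 /š/ blocks.
Targets with no active source: positions 1 10 stay [-emphatic].

4 5 6 7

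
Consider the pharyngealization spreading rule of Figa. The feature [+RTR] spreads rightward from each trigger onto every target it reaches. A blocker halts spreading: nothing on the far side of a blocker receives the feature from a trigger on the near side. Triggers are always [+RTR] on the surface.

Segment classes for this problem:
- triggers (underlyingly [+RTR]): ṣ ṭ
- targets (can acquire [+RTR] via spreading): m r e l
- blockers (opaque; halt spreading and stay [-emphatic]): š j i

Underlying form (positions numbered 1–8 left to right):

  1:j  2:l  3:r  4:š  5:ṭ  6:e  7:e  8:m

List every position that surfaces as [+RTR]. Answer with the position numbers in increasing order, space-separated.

From /ṭ/ at 5 rightward: 6 /e/ → [+RTR]; 7 /e/ → [+RTR]; 8 /m/ → [+RTR]; word edge.
Targets with no active source: positions 2 3 stay [-emphatic].

5 6 7 8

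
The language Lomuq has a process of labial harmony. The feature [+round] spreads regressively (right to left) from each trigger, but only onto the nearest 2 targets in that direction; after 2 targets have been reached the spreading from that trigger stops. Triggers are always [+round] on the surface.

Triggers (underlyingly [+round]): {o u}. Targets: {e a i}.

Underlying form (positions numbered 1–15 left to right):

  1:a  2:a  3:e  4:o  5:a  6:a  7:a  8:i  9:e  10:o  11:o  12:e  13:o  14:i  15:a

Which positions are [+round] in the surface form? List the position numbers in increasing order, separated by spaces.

From /o/ at 4 leftward: 3 /e/ → [+round]; 2 /a/ → [+round]; bound reached.
From /o/ at 10 leftward: 9 /e/ → [+round]; 8 /i/ → [+round]; bound reached.
From /o/ at 11 leftward: 10 /o/ is itself a trigger — this domain ends here.
From /o/ at 13 leftward: 12 /e/ → [+round]; 11 /o/ is itself a trigger — this domain ends here.
Targets with no active source: positions 1 5 6 7 14 15 stay [-round].

2 3 4 8 9 10 11 12 13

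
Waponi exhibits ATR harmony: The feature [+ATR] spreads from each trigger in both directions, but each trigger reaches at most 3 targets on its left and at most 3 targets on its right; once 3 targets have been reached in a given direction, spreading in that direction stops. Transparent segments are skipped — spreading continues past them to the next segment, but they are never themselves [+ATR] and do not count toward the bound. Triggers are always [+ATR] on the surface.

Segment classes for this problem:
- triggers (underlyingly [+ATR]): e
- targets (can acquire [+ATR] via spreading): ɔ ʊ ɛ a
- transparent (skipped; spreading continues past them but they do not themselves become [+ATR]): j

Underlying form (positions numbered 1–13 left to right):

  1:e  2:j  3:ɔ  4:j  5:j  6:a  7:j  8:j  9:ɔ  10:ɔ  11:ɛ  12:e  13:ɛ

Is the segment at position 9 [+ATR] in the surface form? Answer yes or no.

From /e/ at 1 rightward: 2 /j/ transparent; 3 /ɔ/ → [+ATR]; 4 /j/ transparent; 5 /j/ transparent; 6 /a/ → [+ATR]; 7 /j/ transparent; 8 /j/ transparent; 9 /ɔ/ → [+ATR]; bound reached.
From /e/ at 1 leftward: word edge.
From /e/ at 12 rightward: 13 /ɛ/ → [+ATR]; word edge.
From /e/ at 12 leftward: 11 /ɛ/ → [+ATR]; 10 /ɔ/ → [+ATR]; 9 /ɔ/ → [+ATR]; bound reached.
[+ATR] positions on the surface: 1 3 6 9 10 11 12 13.

yes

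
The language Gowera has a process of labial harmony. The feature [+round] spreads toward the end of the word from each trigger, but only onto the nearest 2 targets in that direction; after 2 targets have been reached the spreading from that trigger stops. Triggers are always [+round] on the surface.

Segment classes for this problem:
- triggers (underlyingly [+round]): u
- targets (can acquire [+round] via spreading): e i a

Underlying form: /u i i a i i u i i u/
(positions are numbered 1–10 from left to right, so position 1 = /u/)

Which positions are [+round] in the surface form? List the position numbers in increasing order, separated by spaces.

1 2 3 7 8 9 10

From /u/ at 1 rightward: 2 /i/ → [+round]; 3 /i/ → [+round]; bound reached.
From /u/ at 7 rightward: 8 /i/ → [+round]; 9 /i/ → [+round]; bound reached.
From /u/ at 10 rightward: word edge.
Targets with no active source: positions 4 5 6 stay [-round].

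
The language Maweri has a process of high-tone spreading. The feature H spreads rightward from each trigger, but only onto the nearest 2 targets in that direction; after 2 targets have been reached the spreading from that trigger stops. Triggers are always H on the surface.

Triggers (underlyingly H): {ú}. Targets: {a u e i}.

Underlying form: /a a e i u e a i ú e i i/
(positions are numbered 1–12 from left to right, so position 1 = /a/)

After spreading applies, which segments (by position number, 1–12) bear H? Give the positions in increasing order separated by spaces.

9 10 11

From /ú/ at 9 rightward: 10 /e/ → H; 11 /i/ → H; bound reached.
Targets with no active source: positions 1 2 3 4 5 6 7 8 12 stay [-high tone].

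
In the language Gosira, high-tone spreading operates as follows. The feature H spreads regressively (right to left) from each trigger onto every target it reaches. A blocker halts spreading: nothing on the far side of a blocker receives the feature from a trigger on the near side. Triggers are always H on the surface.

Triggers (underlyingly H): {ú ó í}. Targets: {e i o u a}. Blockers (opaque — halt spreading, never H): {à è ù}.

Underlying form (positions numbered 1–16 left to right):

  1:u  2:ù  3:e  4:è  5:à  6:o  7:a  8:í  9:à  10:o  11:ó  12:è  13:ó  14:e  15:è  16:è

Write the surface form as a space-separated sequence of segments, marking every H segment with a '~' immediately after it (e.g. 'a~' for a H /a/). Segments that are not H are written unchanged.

From /í/ at 8 leftward: 7 /a/ → H; 6 /o/ → H; 5 /à/ blocks.
From /ó/ at 11 leftward: 10 /o/ → H; 9 /à/ blocks.
From /ó/ at 13 leftward: 12 /è/ blocks.
Targets with no active source: positions 1 3 14 stay [-high tone].
H positions on the surface: 6 7 8 10 11 13.

u ù e è à o~ a~ í~ à o~ ó~ è ó~ e è è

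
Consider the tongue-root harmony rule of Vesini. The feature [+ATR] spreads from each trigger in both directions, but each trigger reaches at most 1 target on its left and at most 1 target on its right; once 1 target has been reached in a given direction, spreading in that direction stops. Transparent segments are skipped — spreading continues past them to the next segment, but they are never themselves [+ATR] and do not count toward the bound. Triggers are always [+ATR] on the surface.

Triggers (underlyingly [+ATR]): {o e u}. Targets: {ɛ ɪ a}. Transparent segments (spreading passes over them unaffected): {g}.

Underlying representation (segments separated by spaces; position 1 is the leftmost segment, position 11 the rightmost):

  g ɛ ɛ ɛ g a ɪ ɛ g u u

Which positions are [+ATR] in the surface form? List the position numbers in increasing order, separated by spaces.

8 10 11

From /u/ at 10 rightward: 11 /u/ is itself a trigger — this domain ends here.
From /u/ at 10 leftward: 9 /g/ transparent; 8 /ɛ/ → [+ATR]; bound reached.
From /u/ at 11 rightward: word edge.
From /u/ at 11 leftward: 10 /u/ is itself a trigger — this domain ends here.
Targets with no active source: positions 2 3 4 6 7 stay [-ATR].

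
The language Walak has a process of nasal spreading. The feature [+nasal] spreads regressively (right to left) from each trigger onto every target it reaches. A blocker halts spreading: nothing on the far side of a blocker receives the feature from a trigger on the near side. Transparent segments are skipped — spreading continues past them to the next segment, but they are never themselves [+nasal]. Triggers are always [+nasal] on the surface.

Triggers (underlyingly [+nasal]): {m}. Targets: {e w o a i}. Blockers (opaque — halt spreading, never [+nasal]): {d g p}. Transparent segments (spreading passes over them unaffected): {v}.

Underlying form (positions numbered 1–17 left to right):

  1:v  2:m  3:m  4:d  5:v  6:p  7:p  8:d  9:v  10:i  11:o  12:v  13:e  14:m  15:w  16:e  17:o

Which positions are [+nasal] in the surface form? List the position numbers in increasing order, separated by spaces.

2 3 10 11 13 14

From /m/ at 2 leftward: 1 /v/ transparent; word edge.
From /m/ at 3 leftward: 2 /m/ is itself a trigger — this domain ends here.
From /m/ at 14 leftward: 13 /e/ → [+nasal]; 12 /v/ transparent; 11 /o/ → [+nasal]; 10 /i/ → [+nasal]; 9 /v/ transparent; 8 /d/ blocks.
Targets with no active source: positions 15 16 17 stay [-nasal].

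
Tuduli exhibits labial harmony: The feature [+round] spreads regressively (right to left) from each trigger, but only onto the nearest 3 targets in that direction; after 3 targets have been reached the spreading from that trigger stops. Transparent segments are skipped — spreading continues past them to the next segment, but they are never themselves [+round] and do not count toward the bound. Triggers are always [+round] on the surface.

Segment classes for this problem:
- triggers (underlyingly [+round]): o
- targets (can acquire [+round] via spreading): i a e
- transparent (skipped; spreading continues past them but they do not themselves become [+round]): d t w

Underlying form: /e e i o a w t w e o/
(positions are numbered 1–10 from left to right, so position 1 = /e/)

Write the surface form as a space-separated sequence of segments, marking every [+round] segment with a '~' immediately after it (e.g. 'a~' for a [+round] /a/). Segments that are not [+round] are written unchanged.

From /o/ at 4 leftward: 3 /i/ → [+round]; 2 /e/ → [+round]; 1 /e/ → [+round]; bound reached.
From /o/ at 10 leftward: 9 /e/ → [+round]; 8 /w/ transparent; 7 /t/ transparent; 6 /w/ transparent; 5 /a/ → [+round]; 4 /o/ is itself a trigger — this domain ends here.
[+round] positions on the surface: 1 2 3 4 5 9 10.

e~ e~ i~ o~ a~ w t w e~ o~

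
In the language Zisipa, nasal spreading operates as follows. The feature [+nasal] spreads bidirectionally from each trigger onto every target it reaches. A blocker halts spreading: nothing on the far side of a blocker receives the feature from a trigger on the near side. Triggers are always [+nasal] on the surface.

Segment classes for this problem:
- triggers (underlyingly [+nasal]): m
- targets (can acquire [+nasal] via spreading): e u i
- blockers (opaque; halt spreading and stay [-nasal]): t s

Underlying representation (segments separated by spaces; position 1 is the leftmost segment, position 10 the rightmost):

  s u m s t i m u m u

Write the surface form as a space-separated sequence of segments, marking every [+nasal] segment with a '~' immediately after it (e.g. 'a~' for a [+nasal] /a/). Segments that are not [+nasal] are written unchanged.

s u~ m~ s t i~ m~ u~ m~ u~

From /m/ at 3 rightward: 4 /s/ blocks.
From /m/ at 3 leftward: 2 /u/ → [+nasal]; 1 /s/ blocks.
From /m/ at 7 rightward: 8 /u/ → [+nasal]; 9 /m/ is itself a trigger — this domain ends here.
From /m/ at 7 leftward: 6 /i/ → [+nasal]; 5 /t/ blocks.
From /m/ at 9 rightward: 10 /u/ → [+nasal]; word edge.
From /m/ at 9 leftward: 8 /u/ → [+nasal]; 7 /m/ is itself a trigger — this domain ends here.
[+nasal] positions on the surface: 2 3 6 7 8 9 10.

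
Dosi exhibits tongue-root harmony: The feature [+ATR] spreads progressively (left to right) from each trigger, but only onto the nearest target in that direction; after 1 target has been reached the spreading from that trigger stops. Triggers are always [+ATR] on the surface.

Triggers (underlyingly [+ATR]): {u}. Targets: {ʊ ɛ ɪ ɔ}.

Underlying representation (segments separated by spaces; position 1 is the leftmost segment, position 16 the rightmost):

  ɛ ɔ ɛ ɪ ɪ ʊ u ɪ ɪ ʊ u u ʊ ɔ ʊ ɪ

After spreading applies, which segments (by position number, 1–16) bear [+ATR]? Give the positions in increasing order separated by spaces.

From /u/ at 7 rightward: 8 /ɪ/ → [+ATR]; bound reached.
From /u/ at 11 rightward: 12 /u/ is itself a trigger — this domain ends here.
From /u/ at 12 rightward: 13 /ʊ/ → [+ATR]; bound reached.
Targets with no active source: positions 1 2 3 4 5 6 9 10 14 15 16 stay [-ATR].

7 8 11 12 13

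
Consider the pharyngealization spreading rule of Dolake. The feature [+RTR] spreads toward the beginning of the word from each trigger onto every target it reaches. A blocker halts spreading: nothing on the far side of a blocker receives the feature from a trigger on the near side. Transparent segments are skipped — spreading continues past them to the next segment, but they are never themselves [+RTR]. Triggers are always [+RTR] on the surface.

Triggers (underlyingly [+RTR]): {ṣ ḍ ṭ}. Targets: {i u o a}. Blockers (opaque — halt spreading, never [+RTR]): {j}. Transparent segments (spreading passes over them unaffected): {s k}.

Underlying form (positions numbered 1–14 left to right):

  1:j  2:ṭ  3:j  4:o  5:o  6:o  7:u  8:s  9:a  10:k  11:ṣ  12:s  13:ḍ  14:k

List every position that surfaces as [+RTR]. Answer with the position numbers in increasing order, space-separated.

2 4 5 6 7 9 11 13

From /ṭ/ at 2 leftward: 1 /j/ blocks.
From /ṣ/ at 11 leftward: 10 /k/ transparent; 9 /a/ → [+RTR]; 8 /s/ transparent; 7 /u/ → [+RTR]; 6 /o/ → [+RTR]; 5 /o/ → [+RTR]; 4 /o/ → [+RTR]; 3 /j/ blocks.
From /ḍ/ at 13 leftward: 12 /s/ transparent; 11 /ṣ/ is itself a trigger — this domain ends here.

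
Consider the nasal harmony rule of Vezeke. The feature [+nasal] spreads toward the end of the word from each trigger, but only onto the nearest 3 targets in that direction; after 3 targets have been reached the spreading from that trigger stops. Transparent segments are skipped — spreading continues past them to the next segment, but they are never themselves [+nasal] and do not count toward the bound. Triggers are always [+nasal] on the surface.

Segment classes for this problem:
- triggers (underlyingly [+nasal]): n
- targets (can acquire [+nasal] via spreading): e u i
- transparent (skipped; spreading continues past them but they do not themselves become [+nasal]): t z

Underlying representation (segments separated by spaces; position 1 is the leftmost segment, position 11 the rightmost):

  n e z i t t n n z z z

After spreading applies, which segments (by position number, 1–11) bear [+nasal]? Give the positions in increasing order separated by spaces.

1 2 4 7 8

From /n/ at 1 rightward: 2 /e/ → [+nasal]; 3 /z/ transparent; 4 /i/ → [+nasal]; 5 /t/ transparent; 6 /t/ transparent; 7 /n/ is itself a trigger — this domain ends here.
From /n/ at 7 rightward: 8 /n/ is itself a trigger — this domain ends here.
From /n/ at 8 rightward: 9 /z/ transparent; 10 /z/ transparent; 11 /z/ transparent; word edge.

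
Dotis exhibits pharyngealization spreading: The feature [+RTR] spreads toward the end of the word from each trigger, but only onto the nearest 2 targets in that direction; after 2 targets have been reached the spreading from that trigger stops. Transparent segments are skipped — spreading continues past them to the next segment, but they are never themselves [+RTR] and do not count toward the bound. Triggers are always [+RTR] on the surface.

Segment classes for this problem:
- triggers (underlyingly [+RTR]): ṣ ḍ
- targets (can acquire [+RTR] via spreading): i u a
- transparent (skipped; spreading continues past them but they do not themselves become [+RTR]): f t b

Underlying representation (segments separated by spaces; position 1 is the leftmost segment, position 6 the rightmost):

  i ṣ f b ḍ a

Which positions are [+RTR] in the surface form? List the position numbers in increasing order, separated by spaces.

2 5 6

From /ṣ/ at 2 rightward: 3 /f/ transparent; 4 /b/ transparent; 5 /ḍ/ is itself a trigger — this domain ends here.
From /ḍ/ at 5 rightward: 6 /a/ → [+RTR]; word edge.
Target with no active source: position 1 stays [-emphatic].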